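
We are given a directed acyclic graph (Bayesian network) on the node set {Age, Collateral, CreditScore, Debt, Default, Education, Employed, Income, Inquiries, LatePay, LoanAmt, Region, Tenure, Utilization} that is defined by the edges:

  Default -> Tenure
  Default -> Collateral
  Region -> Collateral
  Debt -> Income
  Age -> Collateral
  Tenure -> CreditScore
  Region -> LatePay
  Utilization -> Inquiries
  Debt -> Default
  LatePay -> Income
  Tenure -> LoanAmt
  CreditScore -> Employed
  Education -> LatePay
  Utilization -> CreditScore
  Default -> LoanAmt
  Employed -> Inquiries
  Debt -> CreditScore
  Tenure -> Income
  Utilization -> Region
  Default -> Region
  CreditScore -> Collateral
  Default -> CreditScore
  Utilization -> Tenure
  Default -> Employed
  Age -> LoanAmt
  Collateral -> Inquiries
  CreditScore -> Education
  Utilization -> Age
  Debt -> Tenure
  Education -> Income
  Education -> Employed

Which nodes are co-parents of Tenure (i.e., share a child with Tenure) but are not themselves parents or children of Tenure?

{Age, Education, LatePay}

Children of Tenure: CreditScore, Income, LoanAmt.
  CreditScore: Debt, Default, Utilization
  LoanAmt: Age, Default
  Income: Debt, Education, LatePay
Excluding nodes already adjacent to Tenure (CreditScore, Debt, Default, Income, LoanAmt, Utilization), the co-parent-only contribution is {Age, Education, LatePay}.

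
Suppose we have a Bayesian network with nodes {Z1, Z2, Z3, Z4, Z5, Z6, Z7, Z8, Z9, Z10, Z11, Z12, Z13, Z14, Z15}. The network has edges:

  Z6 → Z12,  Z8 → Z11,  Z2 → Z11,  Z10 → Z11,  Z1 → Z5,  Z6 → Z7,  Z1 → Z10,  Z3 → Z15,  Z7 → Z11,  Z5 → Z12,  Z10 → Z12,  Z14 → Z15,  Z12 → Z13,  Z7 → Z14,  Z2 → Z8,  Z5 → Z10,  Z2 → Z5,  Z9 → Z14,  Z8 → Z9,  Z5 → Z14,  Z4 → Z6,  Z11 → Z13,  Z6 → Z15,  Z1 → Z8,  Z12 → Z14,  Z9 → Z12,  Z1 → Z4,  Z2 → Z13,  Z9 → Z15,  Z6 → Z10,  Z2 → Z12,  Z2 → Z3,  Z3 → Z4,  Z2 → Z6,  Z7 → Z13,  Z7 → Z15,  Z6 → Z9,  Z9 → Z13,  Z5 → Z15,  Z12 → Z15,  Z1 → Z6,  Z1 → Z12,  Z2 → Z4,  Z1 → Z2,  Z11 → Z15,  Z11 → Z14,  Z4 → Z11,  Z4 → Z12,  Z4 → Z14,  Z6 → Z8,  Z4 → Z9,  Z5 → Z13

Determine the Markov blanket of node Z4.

Recall MB(v) = parents ∪ children ∪ spouses, where spouses are the other parents of v's children.
Z4 has parents Z1, Z2, Z3.
Z4 has children Z6, Z9, Z11, Z12, Z14.
Parents of each child, excluding Z4:
  Z6's other parents are Z1, Z2.
  Z9 also has parents Z6, Z8.
  Z11's other parents are Z2, Z7, Z8, Z10.
  Z12's other parents are Z1, Z2, Z5, Z6, Z9, Z10.
  Z14 also has parents Z5, Z7, Z9, Z11, Z12.
Union: {Z1, Z2, Z3} ∪ {Z6, Z9, Z11, Z12, Z14} ∪ {Z1, Z2, Z5, Z6, Z7, Z8, Z9, Z10, Z11, Z12} = {Z1, Z2, Z3, Z5, Z6, Z7, Z8, Z9, Z10, Z11, Z12, Z14}.

{Z1, Z2, Z3, Z5, Z6, Z7, Z8, Z9, Z10, Z11, Z12, Z14}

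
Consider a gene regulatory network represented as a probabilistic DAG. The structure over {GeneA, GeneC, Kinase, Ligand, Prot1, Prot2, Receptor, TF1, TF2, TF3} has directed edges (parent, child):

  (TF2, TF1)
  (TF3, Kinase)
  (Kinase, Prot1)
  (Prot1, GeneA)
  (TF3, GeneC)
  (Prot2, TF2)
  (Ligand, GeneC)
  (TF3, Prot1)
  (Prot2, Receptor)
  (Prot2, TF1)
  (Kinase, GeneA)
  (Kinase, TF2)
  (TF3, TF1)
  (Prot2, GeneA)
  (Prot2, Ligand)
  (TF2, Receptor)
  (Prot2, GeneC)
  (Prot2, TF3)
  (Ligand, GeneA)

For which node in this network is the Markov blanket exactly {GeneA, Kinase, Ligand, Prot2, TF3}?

The target node must have every member of {GeneA, Kinase, Ligand, Prot2, TF3} as a parent, child, or co-parent, and no others.
Parents of Prot1: Kinase, TF3; children: GeneA; co-parents: Kinase, Ligand, Prot2.
These exactly cover the given set, so the node is Prot1.

Prot1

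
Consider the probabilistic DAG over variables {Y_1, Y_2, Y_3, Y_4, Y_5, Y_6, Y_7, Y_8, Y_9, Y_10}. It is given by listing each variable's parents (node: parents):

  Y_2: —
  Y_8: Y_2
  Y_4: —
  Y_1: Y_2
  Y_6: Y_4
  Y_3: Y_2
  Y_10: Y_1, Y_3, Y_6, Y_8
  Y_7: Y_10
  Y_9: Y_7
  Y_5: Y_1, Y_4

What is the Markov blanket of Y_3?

A node's Markov blanket = Pa ∪ Ch ∪ (parents of Ch other than the node itself).
Parents of Y_3: Y_2.
Y_3 has child Y_10.
For each child, the remaining parents (spouses of Y_3):
  Y_10: Y_1, Y_6, Y_8
So the Markov blanket of Y_3 is {Y_1, Y_2, Y_6, Y_8, Y_10}.

{Y_1, Y_2, Y_6, Y_8, Y_10}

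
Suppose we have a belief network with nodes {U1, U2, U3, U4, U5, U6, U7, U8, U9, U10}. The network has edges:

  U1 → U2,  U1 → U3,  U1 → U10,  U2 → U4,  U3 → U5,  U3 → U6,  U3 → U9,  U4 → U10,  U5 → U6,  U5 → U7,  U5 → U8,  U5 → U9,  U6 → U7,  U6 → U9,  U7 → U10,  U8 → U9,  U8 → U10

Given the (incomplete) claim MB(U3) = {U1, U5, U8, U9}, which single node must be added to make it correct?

U6

Recall MB(v) = parents ∪ children ∪ spouses, where spouses are the other parents of v's children.
U3's parents: U1.
U3's children: U5, U6, U9.
Parents of each child, excluding U3:
  U5: no additional parents.
  U6's other parent is U5.
  U9 also has parents U5, U6, U8.
MB(U3) = {U1, U5, U6, U8, U9}.
Comparing with the claimed set, U6 is missing.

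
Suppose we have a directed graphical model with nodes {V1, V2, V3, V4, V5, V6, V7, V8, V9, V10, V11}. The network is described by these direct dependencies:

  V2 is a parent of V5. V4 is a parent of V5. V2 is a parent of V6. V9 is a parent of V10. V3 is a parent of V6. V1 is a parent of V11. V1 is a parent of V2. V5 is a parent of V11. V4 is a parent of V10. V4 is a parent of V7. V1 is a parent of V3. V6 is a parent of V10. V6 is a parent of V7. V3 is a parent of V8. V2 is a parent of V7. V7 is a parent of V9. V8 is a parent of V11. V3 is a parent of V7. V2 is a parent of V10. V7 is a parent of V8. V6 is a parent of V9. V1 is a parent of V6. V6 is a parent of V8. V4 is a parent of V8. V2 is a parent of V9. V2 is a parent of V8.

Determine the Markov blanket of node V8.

Pa(V8) = {V2, V3, V4, V6, V7}.
Ch(V8) = {V11}.
Parents of each child, excluding V8:
  V11: V1, V5
So the Markov blanket of V8 is {V1, V2, V3, V4, V5, V6, V7, V11}.

{V1, V2, V3, V4, V5, V6, V7, V11}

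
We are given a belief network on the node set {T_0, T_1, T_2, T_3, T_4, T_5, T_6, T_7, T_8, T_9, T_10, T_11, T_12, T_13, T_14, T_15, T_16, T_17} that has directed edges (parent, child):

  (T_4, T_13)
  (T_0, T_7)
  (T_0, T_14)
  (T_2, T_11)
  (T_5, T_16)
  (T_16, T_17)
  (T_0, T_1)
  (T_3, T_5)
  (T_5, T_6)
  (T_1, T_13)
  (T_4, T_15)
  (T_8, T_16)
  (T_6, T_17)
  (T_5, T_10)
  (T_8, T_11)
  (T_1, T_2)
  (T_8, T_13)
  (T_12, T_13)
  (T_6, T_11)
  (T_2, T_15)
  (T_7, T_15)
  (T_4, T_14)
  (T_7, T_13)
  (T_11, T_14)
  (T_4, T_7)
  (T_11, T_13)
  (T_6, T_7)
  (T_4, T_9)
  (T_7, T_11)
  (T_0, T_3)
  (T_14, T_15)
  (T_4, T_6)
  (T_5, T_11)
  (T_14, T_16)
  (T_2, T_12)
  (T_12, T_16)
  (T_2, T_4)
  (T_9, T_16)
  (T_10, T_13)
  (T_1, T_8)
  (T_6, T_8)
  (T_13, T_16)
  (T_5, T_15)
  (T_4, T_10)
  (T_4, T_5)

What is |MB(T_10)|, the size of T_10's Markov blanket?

By definition, MB(T_10) is built from T_10's parents, T_10's children, and the co-parents of T_10.
T_10 has parents T_4, T_5.
Children of T_10: T_13.
Parents of each child, excluding T_10:
  T_13: T_1, T_4, T_7, T_8, T_11, T_12
MB(T_10) = {T_1, T_4, T_5, T_7, T_8, T_11, T_12, T_13}, which has 8 nodes.

8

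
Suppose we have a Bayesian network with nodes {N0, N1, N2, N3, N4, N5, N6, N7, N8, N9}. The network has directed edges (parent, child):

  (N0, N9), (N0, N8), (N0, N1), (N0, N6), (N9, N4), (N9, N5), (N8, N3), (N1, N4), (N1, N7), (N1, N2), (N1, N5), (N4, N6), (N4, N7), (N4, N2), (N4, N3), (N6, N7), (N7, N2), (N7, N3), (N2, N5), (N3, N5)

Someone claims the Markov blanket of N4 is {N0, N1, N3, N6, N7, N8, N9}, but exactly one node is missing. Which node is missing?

Ch(N4) = {N2, N3, N6, N7}.
N4's parents: N1, N9.
Co-parents of N4 (other parents of its children):
  N6 also has parent N0.
  N7 also has parents N1, N6.
  N2's other parents are N1, N7.
  N3 also has parents N7, N8.
MB(N4) = {N0, N1, N2, N3, N6, N7, N8, N9}.
Comparing with the claimed set, N2 is missing.

N2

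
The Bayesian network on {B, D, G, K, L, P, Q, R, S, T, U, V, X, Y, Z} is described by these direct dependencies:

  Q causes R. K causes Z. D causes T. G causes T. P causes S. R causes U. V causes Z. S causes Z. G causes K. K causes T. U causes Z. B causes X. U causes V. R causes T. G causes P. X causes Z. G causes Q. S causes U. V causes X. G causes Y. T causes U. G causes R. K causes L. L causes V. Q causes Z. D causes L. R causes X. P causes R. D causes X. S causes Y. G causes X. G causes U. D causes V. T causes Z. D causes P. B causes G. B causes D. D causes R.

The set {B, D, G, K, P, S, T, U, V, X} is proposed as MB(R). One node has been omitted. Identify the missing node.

A node's Markov blanket = Pa ∪ Ch ∪ (parents of Ch other than the node itself).
R has children T, U, X.
R has parents D, G, P, Q.
Other parents of R's children:
  T: D, G, K
  U: G, S, T
  X: B, D, G, V
MB(R) = {B, D, G, K, P, Q, S, T, U, V, X}.
Comparing with the claimed set, Q is missing.

Q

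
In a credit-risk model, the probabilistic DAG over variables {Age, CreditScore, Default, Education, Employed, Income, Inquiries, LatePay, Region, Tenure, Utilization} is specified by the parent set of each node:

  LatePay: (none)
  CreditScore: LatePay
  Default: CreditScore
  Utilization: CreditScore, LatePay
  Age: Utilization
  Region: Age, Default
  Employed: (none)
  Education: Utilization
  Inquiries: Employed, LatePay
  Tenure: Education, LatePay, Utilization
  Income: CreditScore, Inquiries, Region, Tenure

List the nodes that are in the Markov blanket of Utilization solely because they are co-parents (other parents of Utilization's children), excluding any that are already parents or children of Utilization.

Children of Utilization: Age, Education, Tenure.
  Age: —
  Education: —
  Tenure: Education, LatePay
Excluding nodes already adjacent to Utilization (Age, CreditScore, Education, LatePay, Tenure), the co-parent-only contribution is {}.

{}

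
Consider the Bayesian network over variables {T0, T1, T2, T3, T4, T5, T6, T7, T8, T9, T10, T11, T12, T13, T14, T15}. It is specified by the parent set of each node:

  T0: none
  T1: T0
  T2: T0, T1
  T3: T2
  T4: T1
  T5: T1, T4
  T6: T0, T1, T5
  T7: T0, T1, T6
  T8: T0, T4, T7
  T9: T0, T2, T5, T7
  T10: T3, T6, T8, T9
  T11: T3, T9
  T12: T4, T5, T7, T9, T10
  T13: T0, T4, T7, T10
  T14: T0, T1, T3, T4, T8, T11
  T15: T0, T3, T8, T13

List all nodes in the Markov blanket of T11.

{T0, T1, T3, T4, T8, T9, T14}

A node's Markov blanket = Pa ∪ Ch ∪ (parents of Ch other than the node itself).
T11's parents: T3, T9.
T11's children: T14.
Parents of each child, excluding T11:
  parents(T14) \ {T11} = {T0, T1, T3, T4, T8}.
MB(T11) = {T0, T1, T3, T4, T8, T9, T14}.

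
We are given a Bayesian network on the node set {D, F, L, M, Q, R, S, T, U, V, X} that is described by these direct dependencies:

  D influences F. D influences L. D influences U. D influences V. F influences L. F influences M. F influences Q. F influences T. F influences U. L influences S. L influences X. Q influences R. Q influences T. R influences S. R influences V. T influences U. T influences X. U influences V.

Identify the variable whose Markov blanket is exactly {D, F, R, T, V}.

U

The target node must have every member of {D, F, R, T, V} as a parent, child, or co-parent, and no others.
Parents of U: D, F, T; children: V; co-parents: D, R.
These exactly cover the given set, so the node is U.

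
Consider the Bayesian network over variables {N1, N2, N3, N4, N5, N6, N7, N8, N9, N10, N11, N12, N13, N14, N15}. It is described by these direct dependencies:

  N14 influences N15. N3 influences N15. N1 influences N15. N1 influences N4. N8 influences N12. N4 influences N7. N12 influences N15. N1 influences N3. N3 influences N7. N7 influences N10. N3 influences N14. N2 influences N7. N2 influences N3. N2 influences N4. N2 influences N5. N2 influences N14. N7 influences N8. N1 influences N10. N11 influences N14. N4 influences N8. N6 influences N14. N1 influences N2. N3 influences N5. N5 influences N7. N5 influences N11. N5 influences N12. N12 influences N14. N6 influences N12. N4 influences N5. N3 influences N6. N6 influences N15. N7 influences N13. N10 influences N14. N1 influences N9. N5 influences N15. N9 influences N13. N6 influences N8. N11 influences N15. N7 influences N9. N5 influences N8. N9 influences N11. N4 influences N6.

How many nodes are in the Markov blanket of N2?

The Markov blanket of a node is its parents, its children, and the other parents of its children.
N2's parents: N1.
N2's children: N3, N4, N5, N7, N14.
Co-parents of N2 (other parents of its children):
  N3: N1
  N4: N1
  N5: N3, N4
  N7: N3, N4, N5
  N14: N3, N6, N10, N11, N12
MB(N2) = {N1, N3, N4, N5, N6, N7, N10, N11, N12, N14}, which has 10 nodes.

10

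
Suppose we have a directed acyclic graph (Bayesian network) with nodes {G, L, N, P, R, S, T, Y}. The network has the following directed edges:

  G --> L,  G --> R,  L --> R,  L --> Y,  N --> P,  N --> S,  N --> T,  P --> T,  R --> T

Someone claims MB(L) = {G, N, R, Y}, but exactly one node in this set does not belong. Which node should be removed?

L's parents: G.
L has children R, Y.
Other parents of L's children:
  R: G
  Y: —
MB(L) = {G, R, Y}.
N is neither a parent, child, nor co-parent of L, so it does not belong.

N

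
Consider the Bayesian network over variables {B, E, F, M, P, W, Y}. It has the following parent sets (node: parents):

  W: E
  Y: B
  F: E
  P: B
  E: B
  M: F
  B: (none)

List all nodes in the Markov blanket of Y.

{B}

Parents of Y: B.
Ch(Y) = {}.
Y has no children, so there are no co-parents.
So the Markov blanket of Y is {B}.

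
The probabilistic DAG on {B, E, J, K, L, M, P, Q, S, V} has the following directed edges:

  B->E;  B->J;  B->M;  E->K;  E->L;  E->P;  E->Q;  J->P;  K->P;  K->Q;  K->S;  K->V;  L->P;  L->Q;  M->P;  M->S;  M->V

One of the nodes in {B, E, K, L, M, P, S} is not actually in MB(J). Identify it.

J's children: P.
J's parents: B.
Parents of each child, excluding J:
  P's other parents are E, K, L, M.
MB(J) = {B, E, K, L, M, P}.
S is neither a parent, child, nor co-parent of J, so it does not belong.

S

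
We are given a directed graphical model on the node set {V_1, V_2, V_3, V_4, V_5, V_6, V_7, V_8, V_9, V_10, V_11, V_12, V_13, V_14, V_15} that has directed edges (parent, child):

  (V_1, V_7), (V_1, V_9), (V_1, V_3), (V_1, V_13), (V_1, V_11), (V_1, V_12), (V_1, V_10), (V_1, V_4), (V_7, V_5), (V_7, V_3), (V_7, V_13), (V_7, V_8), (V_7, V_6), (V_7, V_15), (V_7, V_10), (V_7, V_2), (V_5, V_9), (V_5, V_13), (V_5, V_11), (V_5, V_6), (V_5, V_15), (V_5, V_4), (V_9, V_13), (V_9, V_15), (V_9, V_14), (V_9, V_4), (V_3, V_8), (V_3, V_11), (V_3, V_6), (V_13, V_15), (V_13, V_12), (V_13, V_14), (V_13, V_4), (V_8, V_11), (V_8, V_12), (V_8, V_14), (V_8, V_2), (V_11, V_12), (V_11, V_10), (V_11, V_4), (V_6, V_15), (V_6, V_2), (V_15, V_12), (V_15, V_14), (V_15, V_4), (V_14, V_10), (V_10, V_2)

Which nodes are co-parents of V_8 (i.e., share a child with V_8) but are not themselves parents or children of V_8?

{V_1, V_5, V_6, V_9, V_10, V_13, V_15}

Children of V_8: V_2, V_11, V_12, V_14.
  V_11's other parents are V_1, V_3, V_5.
  V_12's other parents are V_1, V_11, V_13, V_15.
  V_14's other parents are V_9, V_13, V_15.
  parents(V_2) \ {V_8} = {V_6, V_7, V_10}.
Excluding nodes already adjacent to V_8 (V_2, V_3, V_7, V_11, V_12, V_14), the co-parent-only contribution is {V_1, V_5, V_6, V_9, V_10, V_13, V_15}.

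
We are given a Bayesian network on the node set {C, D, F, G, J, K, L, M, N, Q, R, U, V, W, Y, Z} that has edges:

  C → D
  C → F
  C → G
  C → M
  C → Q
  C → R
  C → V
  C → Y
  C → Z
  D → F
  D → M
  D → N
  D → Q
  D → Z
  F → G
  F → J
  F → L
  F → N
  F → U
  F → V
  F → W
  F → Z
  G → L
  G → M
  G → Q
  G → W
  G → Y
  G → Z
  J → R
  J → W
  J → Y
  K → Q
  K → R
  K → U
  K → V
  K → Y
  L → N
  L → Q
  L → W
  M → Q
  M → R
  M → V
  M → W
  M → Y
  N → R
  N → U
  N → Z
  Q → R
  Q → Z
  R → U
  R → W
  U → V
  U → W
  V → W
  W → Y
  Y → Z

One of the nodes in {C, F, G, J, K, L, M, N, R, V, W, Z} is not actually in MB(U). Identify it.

Children of U: V, W.
U has parents F, K, N, R.
Other parents of U's children:
  V: C, F, K, M
  W: F, G, J, L, M, R, V
MB(U) = {C, F, G, J, K, L, M, N, R, V, W}.
Z is neither a parent, child, nor co-parent of U, so it does not belong.

Z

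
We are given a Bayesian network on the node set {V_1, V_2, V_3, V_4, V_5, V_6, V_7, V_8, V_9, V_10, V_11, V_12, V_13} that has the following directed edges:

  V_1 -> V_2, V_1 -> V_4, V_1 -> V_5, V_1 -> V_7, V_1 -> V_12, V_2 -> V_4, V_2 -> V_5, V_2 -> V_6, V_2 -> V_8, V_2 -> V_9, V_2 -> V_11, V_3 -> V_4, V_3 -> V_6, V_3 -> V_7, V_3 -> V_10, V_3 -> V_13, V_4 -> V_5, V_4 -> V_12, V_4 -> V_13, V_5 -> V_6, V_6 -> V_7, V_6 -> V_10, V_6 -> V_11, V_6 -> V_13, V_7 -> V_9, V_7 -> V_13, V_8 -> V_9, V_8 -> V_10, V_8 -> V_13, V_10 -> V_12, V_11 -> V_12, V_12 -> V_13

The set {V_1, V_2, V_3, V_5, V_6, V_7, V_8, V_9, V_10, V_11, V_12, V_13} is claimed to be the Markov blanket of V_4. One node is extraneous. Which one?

V_4's children: V_5, V_12, V_13.
V_4's parents: V_1, V_2, V_3.
Other parents of V_4's children:
  V_5's other parents are V_1, V_2.
  V_12 also has parents V_1, V_10, V_11.
  parents(V_13) \ {V_4} = {V_3, V_6, V_7, V_8, V_12}.
MB(V_4) = {V_1, V_2, V_3, V_5, V_6, V_7, V_8, V_10, V_11, V_12, V_13}.
V_9 is neither a parent, child, nor co-parent of V_4, so it does not belong.

V_9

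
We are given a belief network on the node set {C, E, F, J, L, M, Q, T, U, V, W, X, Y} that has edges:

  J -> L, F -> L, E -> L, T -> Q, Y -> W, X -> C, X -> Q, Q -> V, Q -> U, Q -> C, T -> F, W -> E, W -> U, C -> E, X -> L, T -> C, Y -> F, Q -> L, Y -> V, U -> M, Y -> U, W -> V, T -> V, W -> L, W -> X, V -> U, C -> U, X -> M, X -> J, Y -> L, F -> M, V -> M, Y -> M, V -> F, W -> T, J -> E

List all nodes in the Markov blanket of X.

The Markov blanket of a node is its parents, its children, and the other parents of its children.
Children of X: C, J, L, M, Q.
Parents of X: W.
Parents of each child, excluding X:
  J: —
  Q: T
  C: Q, T
  M: F, U, V, Y
  L: E, F, J, Q, W, Y
So the Markov blanket of X is {C, E, F, J, L, M, Q, T, U, V, W, Y}.

{C, E, F, J, L, M, Q, T, U, V, W, Y}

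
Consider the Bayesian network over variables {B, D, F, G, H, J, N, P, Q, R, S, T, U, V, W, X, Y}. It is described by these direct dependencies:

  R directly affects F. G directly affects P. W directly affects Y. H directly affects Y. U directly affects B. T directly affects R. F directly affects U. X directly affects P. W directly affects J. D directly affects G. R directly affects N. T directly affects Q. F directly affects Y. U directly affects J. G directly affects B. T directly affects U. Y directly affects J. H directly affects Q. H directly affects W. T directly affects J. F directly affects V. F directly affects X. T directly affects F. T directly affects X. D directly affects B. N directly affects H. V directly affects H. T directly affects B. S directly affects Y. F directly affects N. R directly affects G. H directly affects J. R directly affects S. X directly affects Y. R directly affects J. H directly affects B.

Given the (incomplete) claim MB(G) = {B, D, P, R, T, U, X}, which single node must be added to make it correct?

H

G has parents D, R.
G's children: B, P.
For each child, the remaining parents (spouses of G):
  P also has parent X.
  parents(B) \ {G} = {D, H, T, U}.
MB(G) = {B, D, H, P, R, T, U, X}.
Comparing with the claimed set, H is missing.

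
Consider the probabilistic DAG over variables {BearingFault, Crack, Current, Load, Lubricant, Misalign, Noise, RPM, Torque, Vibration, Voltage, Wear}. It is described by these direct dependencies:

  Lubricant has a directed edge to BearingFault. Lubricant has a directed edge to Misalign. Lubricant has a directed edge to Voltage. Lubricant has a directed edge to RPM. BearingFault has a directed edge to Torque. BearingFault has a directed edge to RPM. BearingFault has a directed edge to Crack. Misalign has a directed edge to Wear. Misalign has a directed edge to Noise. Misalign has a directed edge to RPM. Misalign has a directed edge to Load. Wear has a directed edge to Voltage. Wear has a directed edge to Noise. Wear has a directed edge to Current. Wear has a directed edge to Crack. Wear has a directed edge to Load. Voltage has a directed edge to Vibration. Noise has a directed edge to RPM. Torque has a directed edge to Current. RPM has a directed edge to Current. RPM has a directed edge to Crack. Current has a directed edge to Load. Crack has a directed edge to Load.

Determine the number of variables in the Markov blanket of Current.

A node's Markov blanket = Pa ∪ Ch ∪ (parents of Ch other than the node itself).
Pa(Current) = {RPM, Torque, Wear}.
Children of Current: Load.
Co-parents of Current (other parents of its children):
  Load's other parents are Crack, Misalign, Wear.
MB(Current) = {Crack, Load, Misalign, RPM, Torque, Wear}, which has 6 nodes.

6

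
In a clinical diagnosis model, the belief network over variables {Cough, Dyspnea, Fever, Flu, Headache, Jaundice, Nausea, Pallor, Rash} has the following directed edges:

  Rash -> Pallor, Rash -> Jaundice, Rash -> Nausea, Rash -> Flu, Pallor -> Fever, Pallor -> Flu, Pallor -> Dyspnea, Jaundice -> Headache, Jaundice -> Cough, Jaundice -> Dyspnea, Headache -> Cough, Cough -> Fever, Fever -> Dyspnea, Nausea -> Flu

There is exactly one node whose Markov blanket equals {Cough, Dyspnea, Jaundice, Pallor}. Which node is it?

Fever

The target node must have every member of {Cough, Dyspnea, Jaundice, Pallor} as a parent, child, or co-parent, and no others.
Parents of Fever: Cough, Pallor; children: Dyspnea; co-parents: Jaundice, Pallor.
These exactly cover the given set, so the node is Fever.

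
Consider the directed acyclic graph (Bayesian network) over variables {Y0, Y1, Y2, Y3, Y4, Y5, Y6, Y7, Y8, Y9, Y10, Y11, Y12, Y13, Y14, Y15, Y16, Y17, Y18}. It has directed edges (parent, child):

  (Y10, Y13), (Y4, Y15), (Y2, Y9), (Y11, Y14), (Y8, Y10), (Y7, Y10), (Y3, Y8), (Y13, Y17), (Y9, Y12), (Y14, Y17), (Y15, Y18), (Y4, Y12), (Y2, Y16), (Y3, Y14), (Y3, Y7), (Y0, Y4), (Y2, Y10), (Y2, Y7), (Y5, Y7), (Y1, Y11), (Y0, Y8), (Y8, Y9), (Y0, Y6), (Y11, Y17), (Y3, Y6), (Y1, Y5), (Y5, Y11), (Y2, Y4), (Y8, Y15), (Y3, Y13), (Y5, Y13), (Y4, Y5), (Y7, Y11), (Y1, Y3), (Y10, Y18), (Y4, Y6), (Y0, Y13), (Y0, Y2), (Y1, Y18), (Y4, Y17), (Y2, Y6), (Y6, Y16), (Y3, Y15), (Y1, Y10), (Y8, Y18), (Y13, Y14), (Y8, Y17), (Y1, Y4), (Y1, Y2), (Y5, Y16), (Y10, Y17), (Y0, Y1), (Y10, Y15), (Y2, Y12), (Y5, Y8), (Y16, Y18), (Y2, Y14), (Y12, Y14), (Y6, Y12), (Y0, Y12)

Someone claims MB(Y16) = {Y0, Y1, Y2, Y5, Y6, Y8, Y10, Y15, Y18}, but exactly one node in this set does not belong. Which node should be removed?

Y0

Parents of Y16: Y2, Y5, Y6.
Ch(Y16) = {Y18}.
For each child, the remaining parents (spouses of Y16):
  Y18 also has parents Y1, Y8, Y10, Y15.
MB(Y16) = {Y1, Y2, Y5, Y6, Y8, Y10, Y15, Y18}.
Y0 is neither a parent, child, nor co-parent of Y16, so it does not belong.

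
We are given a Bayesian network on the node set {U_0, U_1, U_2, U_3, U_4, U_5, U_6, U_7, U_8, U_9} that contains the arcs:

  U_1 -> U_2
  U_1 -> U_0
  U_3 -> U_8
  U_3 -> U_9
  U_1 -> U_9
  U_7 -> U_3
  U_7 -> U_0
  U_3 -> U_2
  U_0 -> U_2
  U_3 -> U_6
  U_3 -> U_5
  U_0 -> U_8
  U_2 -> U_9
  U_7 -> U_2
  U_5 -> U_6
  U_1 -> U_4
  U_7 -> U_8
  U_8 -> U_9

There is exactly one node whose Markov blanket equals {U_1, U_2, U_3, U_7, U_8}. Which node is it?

U_0

The target node must have every member of {U_1, U_2, U_3, U_7, U_8} as a parent, child, or co-parent, and no others.
Parents of U_0: U_1, U_7; children: U_2, U_8; co-parents: U_1, U_3, U_7.
These exactly cover the given set, so the node is U_0.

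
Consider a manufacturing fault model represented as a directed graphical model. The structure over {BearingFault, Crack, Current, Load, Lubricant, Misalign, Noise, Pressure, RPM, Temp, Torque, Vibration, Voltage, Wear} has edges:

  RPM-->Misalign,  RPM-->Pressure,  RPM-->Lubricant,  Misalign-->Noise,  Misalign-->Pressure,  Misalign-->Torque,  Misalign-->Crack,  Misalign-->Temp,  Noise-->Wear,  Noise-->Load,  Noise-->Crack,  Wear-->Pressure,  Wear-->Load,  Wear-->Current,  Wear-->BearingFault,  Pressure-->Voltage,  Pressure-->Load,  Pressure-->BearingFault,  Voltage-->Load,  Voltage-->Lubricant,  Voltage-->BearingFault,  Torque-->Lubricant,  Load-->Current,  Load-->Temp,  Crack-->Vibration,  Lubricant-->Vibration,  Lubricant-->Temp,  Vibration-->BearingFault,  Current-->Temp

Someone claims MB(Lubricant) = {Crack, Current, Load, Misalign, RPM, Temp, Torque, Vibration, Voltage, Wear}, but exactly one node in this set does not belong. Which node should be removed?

Wear

A node's Markov blanket = Pa ∪ Ch ∪ (parents of Ch other than the node itself).
Parents of Lubricant: RPM, Torque, Voltage.
Lubricant's children: Temp, Vibration.
For each child, the remaining parents (spouses of Lubricant):
  Vibration also has parent Crack.
  Temp's other parents are Current, Load, Misalign.
MB(Lubricant) = {Crack, Current, Load, Misalign, RPM, Temp, Torque, Vibration, Voltage}.
Wear is neither a parent, child, nor co-parent of Lubricant, so it does not belong.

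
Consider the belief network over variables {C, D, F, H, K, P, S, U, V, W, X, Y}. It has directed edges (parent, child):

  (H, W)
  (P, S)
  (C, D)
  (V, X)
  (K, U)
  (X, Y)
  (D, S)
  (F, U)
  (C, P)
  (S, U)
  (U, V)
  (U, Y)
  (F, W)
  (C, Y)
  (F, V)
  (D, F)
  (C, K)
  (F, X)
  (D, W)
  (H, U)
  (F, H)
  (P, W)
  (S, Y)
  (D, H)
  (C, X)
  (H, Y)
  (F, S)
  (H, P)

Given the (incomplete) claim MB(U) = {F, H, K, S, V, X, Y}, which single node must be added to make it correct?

C

U's children: V, Y.
Pa(U) = {F, H, K, S}.
Co-parents of U (other parents of its children):
  V's other parent is F.
  parents(Y) \ {U} = {C, H, S, X}.
MB(U) = {C, F, H, K, S, V, X, Y}.
Comparing with the claimed set, C is missing.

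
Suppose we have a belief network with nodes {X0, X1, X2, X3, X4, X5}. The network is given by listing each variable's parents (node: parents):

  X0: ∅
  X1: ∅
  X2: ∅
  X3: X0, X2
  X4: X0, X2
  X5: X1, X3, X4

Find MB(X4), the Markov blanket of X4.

{X0, X1, X2, X3, X5}

Recall MB(v) = parents ∪ children ∪ spouses, where spouses are the other parents of v's children.
X4 has child X5.
X4 has parents X0, X2.
Co-parents of X4 (other parents of its children):
  X5: X1, X3
Taking the union gives {X0, X1, X2, X3, X5}.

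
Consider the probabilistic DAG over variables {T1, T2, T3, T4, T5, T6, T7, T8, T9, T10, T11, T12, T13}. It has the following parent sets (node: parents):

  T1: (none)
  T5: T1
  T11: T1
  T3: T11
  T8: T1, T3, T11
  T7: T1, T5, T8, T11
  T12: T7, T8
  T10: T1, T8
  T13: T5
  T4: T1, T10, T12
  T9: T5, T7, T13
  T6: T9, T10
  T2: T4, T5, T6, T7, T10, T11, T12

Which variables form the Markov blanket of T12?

{T1, T2, T4, T5, T6, T7, T8, T10, T11}

Children of T12: T2, T4.
T12 has parents T7, T8.
Other parents of T12's children:
  T4 also has parents T1, T10.
  parents(T2) \ {T12} = {T4, T5, T6, T7, T10, T11}.
MB(T12) = {T1, T2, T4, T5, T6, T7, T8, T10, T11}.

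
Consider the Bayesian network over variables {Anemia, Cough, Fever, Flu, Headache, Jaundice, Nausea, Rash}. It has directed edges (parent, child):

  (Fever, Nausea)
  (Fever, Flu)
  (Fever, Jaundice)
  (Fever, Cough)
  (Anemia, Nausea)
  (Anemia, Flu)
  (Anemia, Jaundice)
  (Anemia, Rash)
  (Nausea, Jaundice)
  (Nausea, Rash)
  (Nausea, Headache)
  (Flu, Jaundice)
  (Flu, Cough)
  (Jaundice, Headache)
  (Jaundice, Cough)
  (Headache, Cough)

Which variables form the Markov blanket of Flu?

Parents of Flu: Anemia, Fever.
Ch(Flu) = {Cough, Jaundice}.
Co-parents of Flu (other parents of its children):
  Jaundice also has parents Anemia, Fever, Nausea.
  parents(Cough) \ {Flu} = {Fever, Headache, Jaundice}.
Union: {Anemia, Fever} ∪ {Cough, Jaundice} ∪ {Anemia, Fever, Headache, Jaundice, Nausea} = {Anemia, Cough, Fever, Headache, Jaundice, Nausea}.

{Anemia, Cough, Fever, Headache, Jaundice, Nausea}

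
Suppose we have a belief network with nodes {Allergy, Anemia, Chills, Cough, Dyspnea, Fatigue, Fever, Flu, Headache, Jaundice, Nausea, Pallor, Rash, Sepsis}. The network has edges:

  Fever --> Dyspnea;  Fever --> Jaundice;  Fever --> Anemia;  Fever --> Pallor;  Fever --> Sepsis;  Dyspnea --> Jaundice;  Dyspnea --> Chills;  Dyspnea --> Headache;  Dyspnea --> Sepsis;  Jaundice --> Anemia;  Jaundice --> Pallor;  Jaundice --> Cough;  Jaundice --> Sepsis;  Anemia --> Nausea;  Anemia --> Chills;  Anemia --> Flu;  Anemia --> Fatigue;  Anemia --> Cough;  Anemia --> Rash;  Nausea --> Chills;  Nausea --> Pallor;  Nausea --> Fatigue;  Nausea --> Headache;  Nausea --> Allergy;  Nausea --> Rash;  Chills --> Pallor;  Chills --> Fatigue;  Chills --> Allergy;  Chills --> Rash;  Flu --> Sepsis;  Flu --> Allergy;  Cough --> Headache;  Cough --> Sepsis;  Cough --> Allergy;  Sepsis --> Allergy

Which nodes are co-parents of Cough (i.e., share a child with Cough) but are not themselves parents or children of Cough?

Children of Cough: Allergy, Headache, Sepsis.
  Headache also has parents Dyspnea, Nausea.
  Sepsis also has parents Dyspnea, Fever, Flu, Jaundice.
  Allergy also has parents Chills, Flu, Nausea, Sepsis.
Excluding nodes already adjacent to Cough (Allergy, Anemia, Headache, Jaundice, Sepsis), the co-parent-only contribution is {Chills, Dyspnea, Fever, Flu, Nausea}.

{Chills, Dyspnea, Fever, Flu, Nausea}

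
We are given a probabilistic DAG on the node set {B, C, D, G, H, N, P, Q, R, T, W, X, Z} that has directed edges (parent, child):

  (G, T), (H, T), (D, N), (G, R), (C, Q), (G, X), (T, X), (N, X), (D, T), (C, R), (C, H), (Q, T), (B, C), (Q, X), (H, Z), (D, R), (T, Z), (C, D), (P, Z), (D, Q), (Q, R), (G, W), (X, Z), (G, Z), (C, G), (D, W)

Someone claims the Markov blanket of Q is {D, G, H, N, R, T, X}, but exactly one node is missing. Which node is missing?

Pa(Q) = {C, D}.
Q's children: R, T, X.
For each child, the remaining parents (spouses of Q):
  R also has parents C, D, G.
  T also has parents D, G, H.
  parents(X) \ {Q} = {G, N, T}.
MB(Q) = {C, D, G, H, N, R, T, X}.
Comparing with the claimed set, C is missing.

C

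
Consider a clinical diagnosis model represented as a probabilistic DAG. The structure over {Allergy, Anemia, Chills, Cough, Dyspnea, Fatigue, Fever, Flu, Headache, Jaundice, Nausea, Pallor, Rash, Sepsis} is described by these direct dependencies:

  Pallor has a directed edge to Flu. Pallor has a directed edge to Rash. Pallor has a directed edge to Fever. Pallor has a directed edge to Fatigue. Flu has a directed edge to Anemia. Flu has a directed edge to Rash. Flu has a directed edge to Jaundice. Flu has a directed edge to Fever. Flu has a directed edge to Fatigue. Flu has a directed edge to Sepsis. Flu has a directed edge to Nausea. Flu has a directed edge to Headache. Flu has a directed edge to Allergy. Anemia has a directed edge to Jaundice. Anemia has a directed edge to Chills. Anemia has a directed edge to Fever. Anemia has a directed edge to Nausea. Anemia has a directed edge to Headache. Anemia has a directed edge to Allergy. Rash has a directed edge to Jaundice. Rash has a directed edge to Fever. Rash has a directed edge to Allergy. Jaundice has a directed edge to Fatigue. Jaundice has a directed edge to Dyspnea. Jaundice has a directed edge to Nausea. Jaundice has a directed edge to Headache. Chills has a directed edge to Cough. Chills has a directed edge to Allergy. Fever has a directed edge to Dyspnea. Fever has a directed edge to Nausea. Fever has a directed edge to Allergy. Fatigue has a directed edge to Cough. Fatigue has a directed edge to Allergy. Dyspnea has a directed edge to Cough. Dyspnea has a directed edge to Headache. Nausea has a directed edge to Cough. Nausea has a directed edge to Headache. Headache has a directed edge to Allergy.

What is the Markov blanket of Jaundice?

Jaundice's parents: Anemia, Flu, Rash.
Ch(Jaundice) = {Dyspnea, Fatigue, Headache, Nausea}.
Co-parents of Jaundice (other parents of its children):
  Fatigue: Flu, Pallor
  Dyspnea: Fever
  Nausea: Anemia, Fever, Flu
  Headache: Anemia, Dyspnea, Flu, Nausea
MB(Jaundice) = {Anemia, Dyspnea, Fatigue, Fever, Flu, Headache, Nausea, Pallor, Rash}.

{Anemia, Dyspnea, Fatigue, Fever, Flu, Headache, Nausea, Pallor, Rash}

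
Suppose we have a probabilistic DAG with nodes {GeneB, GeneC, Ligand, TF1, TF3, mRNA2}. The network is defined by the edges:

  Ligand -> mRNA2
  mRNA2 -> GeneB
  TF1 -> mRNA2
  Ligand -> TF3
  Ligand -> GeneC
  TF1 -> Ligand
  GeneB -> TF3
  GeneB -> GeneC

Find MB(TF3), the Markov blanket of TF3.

{GeneB, Ligand}

The Markov blanket of a node is its parents, its children, and the other parents of its children.
Pa(TF3) = {GeneB, Ligand}.
Ch(TF3) = {}.
With no children, TF3 has no spouses; the co-parent set is empty.
Union: {GeneB, Ligand} ∪ {} ∪ {} = {GeneB, Ligand}.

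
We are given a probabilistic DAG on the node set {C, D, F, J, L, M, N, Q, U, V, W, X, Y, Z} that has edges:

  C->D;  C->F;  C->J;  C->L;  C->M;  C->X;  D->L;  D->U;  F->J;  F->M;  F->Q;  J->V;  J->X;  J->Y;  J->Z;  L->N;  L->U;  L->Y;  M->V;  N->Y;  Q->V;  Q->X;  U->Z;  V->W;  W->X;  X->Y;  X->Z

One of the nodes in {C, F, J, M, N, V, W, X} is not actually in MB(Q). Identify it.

A node's Markov blanket = Pa ∪ Ch ∪ (parents of Ch other than the node itself).
Q's parents: F.
Ch(Q) = {V, X}.
Co-parents of Q (other parents of its children):
  V: J, M
  X: C, J, W
MB(Q) = {C, F, J, M, V, W, X}.
N is neither a parent, child, nor co-parent of Q, so it does not belong.

N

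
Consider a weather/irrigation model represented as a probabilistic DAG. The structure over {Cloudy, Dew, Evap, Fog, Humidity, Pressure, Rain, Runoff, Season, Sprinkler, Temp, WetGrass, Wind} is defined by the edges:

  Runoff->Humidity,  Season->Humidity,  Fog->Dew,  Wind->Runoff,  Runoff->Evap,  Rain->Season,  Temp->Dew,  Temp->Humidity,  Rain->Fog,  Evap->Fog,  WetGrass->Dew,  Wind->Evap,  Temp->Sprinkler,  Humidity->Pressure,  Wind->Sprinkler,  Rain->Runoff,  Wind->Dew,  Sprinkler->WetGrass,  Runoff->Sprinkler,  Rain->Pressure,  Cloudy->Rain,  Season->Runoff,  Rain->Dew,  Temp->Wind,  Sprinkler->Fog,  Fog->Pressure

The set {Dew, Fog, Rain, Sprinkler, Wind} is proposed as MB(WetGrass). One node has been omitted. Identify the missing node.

The Markov blanket of a node is its parents, its children, and the other parents of its children.
Parents of WetGrass: Sprinkler.
Children of WetGrass: Dew.
Co-parents of WetGrass (other parents of its children):
  Dew also has parents Fog, Rain, Temp, Wind.
MB(WetGrass) = {Dew, Fog, Rain, Sprinkler, Temp, Wind}.
Comparing with the claimed set, Temp is missing.

Temp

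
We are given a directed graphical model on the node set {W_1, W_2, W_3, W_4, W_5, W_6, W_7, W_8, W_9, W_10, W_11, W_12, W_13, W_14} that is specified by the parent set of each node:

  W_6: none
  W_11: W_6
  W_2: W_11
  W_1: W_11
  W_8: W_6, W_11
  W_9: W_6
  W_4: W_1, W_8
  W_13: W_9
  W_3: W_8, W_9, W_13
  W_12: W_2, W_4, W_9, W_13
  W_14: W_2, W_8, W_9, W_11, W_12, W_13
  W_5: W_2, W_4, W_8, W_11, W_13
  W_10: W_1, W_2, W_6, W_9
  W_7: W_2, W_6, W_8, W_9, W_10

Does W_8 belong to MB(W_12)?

Yes

W_8 is a co-parent of W_12: both are parents of W_14.
So W_8 ∈ MB(W_12).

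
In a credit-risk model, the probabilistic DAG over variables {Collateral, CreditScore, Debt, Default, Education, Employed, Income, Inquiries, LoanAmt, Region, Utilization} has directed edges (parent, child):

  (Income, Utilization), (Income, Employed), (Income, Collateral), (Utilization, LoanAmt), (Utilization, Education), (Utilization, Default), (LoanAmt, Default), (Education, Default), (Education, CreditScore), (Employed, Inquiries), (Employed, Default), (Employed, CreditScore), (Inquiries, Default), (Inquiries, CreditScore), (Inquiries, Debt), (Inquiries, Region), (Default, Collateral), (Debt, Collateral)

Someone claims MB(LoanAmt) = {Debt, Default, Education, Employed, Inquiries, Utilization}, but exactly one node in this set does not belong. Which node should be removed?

LoanAmt has parent Utilization.
LoanAmt has child Default.
For each child, the remaining parents (spouses of LoanAmt):
  parents(Default) \ {LoanAmt} = {Education, Employed, Inquiries, Utilization}.
MB(LoanAmt) = {Default, Education, Employed, Inquiries, Utilization}.
Debt is neither a parent, child, nor co-parent of LoanAmt, so it does not belong.

Debt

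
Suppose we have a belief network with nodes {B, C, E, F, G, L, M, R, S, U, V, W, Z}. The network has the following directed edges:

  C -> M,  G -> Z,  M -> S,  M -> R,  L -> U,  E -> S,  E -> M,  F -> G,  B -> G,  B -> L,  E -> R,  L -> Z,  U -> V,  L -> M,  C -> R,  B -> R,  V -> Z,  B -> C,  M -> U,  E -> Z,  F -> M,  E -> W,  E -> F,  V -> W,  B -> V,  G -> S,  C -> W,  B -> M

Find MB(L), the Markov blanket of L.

L's parents: B.
Children of L: M, U, Z.
Co-parents of L (other parents of its children):
  parents(M) \ {L} = {B, C, E, F}.
  U's other parent is M.
  parents(Z) \ {L} = {E, G, V}.
Union: {B} ∪ {M, U, Z} ∪ {B, C, E, F, G, M, V} = {B, C, E, F, G, M, U, V, Z}.

{B, C, E, F, G, M, U, V, Z}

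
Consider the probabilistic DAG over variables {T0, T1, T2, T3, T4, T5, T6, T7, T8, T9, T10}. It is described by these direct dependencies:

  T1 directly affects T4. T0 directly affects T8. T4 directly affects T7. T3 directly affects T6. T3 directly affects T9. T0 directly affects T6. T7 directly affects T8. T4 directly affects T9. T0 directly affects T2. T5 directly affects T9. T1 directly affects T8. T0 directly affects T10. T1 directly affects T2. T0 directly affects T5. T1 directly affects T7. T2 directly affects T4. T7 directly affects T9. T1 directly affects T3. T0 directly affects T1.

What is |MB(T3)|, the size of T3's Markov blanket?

T3 has parent T1.
T3 has children T6, T9.
Parents of each child, excluding T3:
  T6's other parent is T0.
  T9's other parents are T4, T5, T7.
MB(T3) = {T0, T1, T4, T5, T6, T7, T9}, which has 7 nodes.

7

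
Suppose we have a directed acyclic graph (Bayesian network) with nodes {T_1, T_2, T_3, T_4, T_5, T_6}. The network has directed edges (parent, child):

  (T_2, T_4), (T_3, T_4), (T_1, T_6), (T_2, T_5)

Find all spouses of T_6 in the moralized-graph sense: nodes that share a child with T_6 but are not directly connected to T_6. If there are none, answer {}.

{}

T_6 has no children, so it has no co-parents. The set is empty.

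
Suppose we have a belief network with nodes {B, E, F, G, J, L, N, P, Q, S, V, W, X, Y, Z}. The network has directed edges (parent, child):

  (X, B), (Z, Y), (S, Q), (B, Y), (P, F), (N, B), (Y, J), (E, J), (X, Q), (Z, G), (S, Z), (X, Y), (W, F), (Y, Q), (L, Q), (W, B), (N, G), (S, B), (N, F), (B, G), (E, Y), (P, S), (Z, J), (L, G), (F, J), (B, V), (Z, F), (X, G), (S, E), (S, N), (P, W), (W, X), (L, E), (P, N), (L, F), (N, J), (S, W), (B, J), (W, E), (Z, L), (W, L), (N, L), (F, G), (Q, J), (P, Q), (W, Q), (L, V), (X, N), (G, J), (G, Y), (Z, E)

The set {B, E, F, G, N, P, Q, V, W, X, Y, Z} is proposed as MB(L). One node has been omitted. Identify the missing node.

S

Parents of L: N, W, Z.
Children of L: E, F, G, Q, V.
For each child, the remaining parents (spouses of L):
  F: N, P, W, Z
  E: S, W, Z
  G: B, F, N, X, Z
  V: B
  Q: P, S, W, X, Y
MB(L) = {B, E, F, G, N, P, Q, S, V, W, X, Y, Z}.
Comparing with the claimed set, S is missing.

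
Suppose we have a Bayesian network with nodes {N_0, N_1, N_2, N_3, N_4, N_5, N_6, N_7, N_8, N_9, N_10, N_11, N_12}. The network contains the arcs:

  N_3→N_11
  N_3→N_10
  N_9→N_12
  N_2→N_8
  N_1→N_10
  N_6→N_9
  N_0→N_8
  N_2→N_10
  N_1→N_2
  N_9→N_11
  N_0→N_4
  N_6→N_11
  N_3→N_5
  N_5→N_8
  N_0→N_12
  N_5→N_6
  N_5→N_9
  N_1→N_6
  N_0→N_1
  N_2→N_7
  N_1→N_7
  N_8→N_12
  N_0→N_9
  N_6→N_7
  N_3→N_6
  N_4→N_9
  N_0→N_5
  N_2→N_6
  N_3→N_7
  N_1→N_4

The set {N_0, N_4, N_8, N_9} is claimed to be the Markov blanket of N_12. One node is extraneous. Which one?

The Markov blanket of a node is its parents, its children, and the other parents of its children.
N_12 has no children.
Pa(N_12) = {N_0, N_8, N_9}.
N_12 has no children, so there are no co-parents.
MB(N_12) = {N_0, N_8, N_9}.
N_4 is neither a parent, child, nor co-parent of N_12, so it does not belong.

N_4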